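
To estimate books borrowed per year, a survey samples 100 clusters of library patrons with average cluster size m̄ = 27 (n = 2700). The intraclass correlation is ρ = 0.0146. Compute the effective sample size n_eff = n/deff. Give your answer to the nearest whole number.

1957

deff = 1 + (27 − 1)·0.0146 = 1 + 0.3796 = 1.3796.
n_eff = 2700 / 1.3796 = 1957.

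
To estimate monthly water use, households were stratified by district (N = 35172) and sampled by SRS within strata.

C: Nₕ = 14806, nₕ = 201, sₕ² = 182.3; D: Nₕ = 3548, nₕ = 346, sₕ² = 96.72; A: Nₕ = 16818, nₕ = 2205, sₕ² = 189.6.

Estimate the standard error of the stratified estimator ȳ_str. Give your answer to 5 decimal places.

Var(ȳ_str) = Σₕ Wₕ²(1 − fₕ)sₕ²/nₕ with Wₕ = Nₕ/N, N = 35172.
C: Wₕ = 0.42095985; term = 0.42095985²·(1 − 0.01357558)·182.3/201 = 0.15853888.
D: Wₕ = 0.10087570; term = 0.10087570²·(1 − 0.09751973)·96.72/346 = 0.0025671485.
A: Wₕ = 0.47816445; term = 0.47816445²·(1 − 0.13110953)·189.6/2205 = 0.017082418.
Sum = 0.17818845.
SE = √(0.17818845) = 0.42212.

0.42212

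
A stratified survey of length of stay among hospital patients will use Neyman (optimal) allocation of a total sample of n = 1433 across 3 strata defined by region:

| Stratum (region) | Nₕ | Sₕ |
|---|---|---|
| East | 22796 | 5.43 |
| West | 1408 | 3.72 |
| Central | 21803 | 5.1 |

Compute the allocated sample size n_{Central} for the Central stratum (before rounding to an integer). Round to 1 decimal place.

Neyman allocation: nₕ = n·NₕSₕ / Σⱼ NⱼSⱼ.
Σ NⱼSⱼ = 22796·5.43 + 1408·3.72 + 21803·5.1 = 240215.34.
n_{Central} = 1433·21803·5.1 / 240215.34 = 663.3.

663.3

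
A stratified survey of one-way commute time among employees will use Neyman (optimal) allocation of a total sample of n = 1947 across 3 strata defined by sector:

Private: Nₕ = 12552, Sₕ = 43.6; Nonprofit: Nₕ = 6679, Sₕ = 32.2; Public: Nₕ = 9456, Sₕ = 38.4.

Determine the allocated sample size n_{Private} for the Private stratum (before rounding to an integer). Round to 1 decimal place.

Neyman allocation: nₕ = n·NₕSₕ / Σⱼ NⱼSⱼ.
Σ NⱼSⱼ = 12552·43.6 + 6679·32.2 + 9456·38.4 = 1.1254414 × 10^6.
n_{Private} = 1947·12552·43.6 / (1.1254414 × 10^6) = 946.8.

946.8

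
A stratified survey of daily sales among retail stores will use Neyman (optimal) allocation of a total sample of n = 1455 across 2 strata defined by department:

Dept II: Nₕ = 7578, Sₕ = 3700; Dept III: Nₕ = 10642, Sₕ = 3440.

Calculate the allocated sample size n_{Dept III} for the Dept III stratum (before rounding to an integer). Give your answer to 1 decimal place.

Neyman allocation: nₕ = n·NₕSₕ / Σⱼ NⱼSⱼ.
Σ NⱼSⱼ = 7578·3700 + 10642·3440 = 6.464708 × 10^7.
n_{Dept III} = 1455·10642·3440 / (6.464708 × 10^7) = 823.9.

823.9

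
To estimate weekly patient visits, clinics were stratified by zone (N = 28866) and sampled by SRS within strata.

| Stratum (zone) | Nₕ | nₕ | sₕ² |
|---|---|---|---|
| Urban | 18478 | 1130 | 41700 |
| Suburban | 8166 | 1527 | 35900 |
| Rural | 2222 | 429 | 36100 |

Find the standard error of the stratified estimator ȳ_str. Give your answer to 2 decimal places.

Var(ȳ_str) = Σₕ Wₕ²(1 − fₕ)sₕ²/nₕ with Wₕ = Nₕ/N, N = 28866.
Urban: Wₕ = 0.64013026; term = 0.64013026²·(1 − 0.06115380)·41700/1130 = 14.196745.
Suburban: Wₕ = 0.28289337; term = 0.28289337²·(1 − 0.18699486)·35900/1527 = 1.5296576.
Rural: Wₕ = 0.07697637; term = 0.07697637²·(1 − 0.19306931)·36100/429 = 0.40234725.
Sum = 16.12875.
SE = √(16.12875) = 4.02.

4.02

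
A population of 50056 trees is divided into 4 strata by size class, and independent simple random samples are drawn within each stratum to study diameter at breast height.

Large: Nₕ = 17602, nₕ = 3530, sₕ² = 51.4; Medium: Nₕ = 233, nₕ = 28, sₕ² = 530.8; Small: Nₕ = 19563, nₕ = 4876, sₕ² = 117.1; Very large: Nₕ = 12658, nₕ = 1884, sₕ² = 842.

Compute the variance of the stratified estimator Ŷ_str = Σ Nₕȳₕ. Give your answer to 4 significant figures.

7.236 × 10^7

Var(Ŷ_str) = Σₕ Nₕ²(1 − fₕ)sₕ²/nₕ.
Large: 17602²·(1 − 3530/17602)·51.4/3530 = 3.6066687 × 10^6.
Medium: 233²·(1 − 28/233)·530.8/28 = 905487.93.
Small: 19563²·(1 − 4876/19563)·117.1/4876 = 6.9002011 × 10^6.
Very large: 12658²·(1 − 1884/12658)·842/1884 = 6.0949936 × 10^7.
Sum = 7.2362294 × 10^7.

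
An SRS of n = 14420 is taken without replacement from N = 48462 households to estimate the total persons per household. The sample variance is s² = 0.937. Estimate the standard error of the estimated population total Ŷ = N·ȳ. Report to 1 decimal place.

Var(Ŷ) = N²·Var(ȳ) = N²·(1 − n/N)·s²/n.
f = 14420/48462 = 0.29755272; Var(ȳ) = 0.70244728·0.937/14420 = 4.5644459 × 10^-5.
Var(Ŷ) = 48462² · (4.5644459 × 10^-5) = 107199.
SE(Ŷ) = √(107199) = 327.4.

327.4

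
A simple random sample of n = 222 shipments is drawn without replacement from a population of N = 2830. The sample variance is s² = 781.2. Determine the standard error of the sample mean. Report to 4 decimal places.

Under SRS without replacement, Var(ȳ) = (1 − f)·s²/n with f = n/N = 222/2830 = 0.07844523.
Var(ȳ) = (1 − 0.07844523)·781.2/222 = 0.92155477·3.5189189 = 3.2428765.
SE(ȳ) = √(3.2428765) = 1.8008.

1.8008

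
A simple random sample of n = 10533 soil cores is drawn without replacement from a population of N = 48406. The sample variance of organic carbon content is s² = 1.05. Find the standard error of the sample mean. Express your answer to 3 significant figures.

0.00883

Under SRS without replacement, Var(ȳ) = (1 − f)·s²/n with f = n/N = 10533/48406 = 0.21759699.
Var(ȳ) = (1 − 0.21759699)·1.05/10533 = 0.78240301·9.9686699 × 10^-5 = 7.7995173 × 10^-5.
SE(ȳ) = √(7.7995173 × 10^-5) = 0.00883.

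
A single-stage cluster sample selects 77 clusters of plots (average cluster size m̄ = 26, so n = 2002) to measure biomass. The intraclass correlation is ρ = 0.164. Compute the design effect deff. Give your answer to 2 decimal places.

deff = 1 + (26 − 1)·0.164 = 1 + 4.1 = 5.1.

5.10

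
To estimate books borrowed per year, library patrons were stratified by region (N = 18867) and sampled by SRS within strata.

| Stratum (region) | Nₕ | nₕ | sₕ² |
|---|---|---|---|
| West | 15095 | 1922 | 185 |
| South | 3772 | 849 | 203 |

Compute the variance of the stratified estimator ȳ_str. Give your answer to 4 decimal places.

0.0612

Var(ȳ_str) = Σₕ Wₕ²(1 − fₕ)sₕ²/nₕ with Wₕ = Nₕ/N, N = 18867.
West: Wₕ = 0.80007420; term = 0.80007420²·(1 − 0.12732693)·185/1922 = 0.053768814.
South: Wₕ = 0.19992580; term = 0.19992580²·(1 − 0.22507953)·203/849 = 0.0074059905.
Sum = 0.061174805.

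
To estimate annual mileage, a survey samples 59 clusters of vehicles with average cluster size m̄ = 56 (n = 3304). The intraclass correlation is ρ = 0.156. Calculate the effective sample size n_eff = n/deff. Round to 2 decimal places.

344.89

deff = 1 + (56 − 1)·0.156 = 1 + 8.58 = 9.58.
n_eff = 3304 / 9.58 = 344.89.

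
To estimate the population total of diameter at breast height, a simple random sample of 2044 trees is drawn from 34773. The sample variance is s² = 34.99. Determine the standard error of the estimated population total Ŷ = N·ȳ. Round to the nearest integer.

4414

Var(Ŷ) = N²·Var(ȳ) = N²·(1 − n/N)·s²/n.
f = 2044/34773 = 0.05878124; Var(ȳ) = 0.94121876·34.99/2044 = 0.016112155.
Var(Ŷ) = 34773² · 0.016112155 = 1.9482198 × 10^7.
SE(Ŷ) = √(1.9482198 × 10^7) = 4414.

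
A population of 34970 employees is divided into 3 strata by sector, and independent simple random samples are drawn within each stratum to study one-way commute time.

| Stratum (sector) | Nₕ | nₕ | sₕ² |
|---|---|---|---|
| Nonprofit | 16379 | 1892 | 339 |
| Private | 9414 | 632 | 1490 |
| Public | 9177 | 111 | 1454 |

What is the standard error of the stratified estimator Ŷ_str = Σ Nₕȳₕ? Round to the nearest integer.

36432

Var(Ŷ_str) = Σₕ Nₕ²(1 − fₕ)sₕ²/nₕ.
Nonprofit: 16379²·(1 − 1892/16379)·339/1892 = 4.2515218 × 10^7.
Private: 9414²·(1 − 632/9414)·1490/632 = 1.9491121 × 10^8.
Public: 9177²·(1 − 111/9177)·1454/111 = 1.0898278 × 10^9.
Sum = 1.3272542 × 10^9.
SE = √(1.3272542 × 10^9) = 36432.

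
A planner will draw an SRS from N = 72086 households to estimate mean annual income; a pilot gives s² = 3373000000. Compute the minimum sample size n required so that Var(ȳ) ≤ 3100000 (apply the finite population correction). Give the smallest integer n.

Without fpc, n₀ = s²/D = 3373000000/3100000 = 1088.0645.
With fpc, (1 − n/N)·s²/n ≤ D requires n ≥ n₀/(1 + n₀/N) = 1088.0645/(1 + 1088.0645/72086) = 1071.8855.
Rounding up, n = 1072.

1072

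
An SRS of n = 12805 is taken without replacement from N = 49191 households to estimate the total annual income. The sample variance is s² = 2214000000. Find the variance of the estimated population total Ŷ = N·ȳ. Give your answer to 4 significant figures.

Var(Ŷ) = N²·Var(ȳ) = N²·(1 − n/N)·s²/n.
f = 12805/49191 = 0.26031185; Var(ȳ) = 0.73968815·2214000000/12805 = 127892.98.
Var(Ŷ) = 49191² · 127892.98 = 3.0946961 × 10^14.

3.095 × 10^14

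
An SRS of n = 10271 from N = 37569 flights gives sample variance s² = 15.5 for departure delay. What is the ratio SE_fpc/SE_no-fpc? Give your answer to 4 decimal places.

0.8524

f = n/N = 10271/37569 = 0.27339030.
SE_no-fpc = √(s²/n) = 0.038847179; SE_fpc = √((1−f)s²/n) = 0.033113881.
Ratio = √(1−f) = 0.85241405.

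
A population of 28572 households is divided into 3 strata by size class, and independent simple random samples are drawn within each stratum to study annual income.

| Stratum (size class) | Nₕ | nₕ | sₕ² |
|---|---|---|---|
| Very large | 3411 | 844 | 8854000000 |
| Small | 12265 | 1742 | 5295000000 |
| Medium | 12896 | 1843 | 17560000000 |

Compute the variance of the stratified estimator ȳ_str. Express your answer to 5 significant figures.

2.2567 × 10^6

Var(ȳ_str) = Σₕ Wₕ²(1 − fₕ)sₕ²/nₕ with Wₕ = Nₕ/N, N = 28572.
Very large: Wₕ = 0.11938261; term = 0.11938261²·(1 − 0.24743477)·8854000000/844 = 112518.36.
Small: Wₕ = 0.42926641; term = 0.42926641²·(1 − 0.14203017)·5295000000/1742 = 480555.61.
Medium: Wₕ = 0.45135097; term = 0.45135097²·(1 − 0.14291253)·17560000000/1843 = 1.663616 × 10^6.
Sum = 2.25669 × 10^6.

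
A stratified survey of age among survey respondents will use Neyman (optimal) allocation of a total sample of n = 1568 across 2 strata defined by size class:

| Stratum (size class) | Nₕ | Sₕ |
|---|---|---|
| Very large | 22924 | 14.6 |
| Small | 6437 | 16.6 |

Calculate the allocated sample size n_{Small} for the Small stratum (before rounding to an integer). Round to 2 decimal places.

379.46

Neyman allocation: nₕ = n·NₕSₕ / Σⱼ NⱼSⱼ.
Σ NⱼSⱼ = 22924·14.6 + 6437·16.6 = 441544.6.
n_{Small} = 1568·6437·16.6 / 441544.6 = 379.46.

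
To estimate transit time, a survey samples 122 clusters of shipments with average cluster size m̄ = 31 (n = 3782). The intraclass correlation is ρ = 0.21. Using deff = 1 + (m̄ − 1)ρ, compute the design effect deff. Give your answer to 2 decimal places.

deff = 1 + (31 − 1)·0.21 = 1 + 6.3 = 7.3.

7.30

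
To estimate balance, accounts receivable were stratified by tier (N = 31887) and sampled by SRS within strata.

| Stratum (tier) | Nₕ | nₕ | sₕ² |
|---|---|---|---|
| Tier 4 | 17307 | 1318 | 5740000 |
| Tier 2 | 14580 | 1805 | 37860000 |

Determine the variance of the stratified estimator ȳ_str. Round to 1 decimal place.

5027.6

Var(ȳ_str) = Σₕ Wₕ²(1 − fₕ)sₕ²/nₕ with Wₕ = Nₕ/N, N = 31887.
Tier 4: Wₕ = 0.54276037; term = 0.54276037²·(1 − 0.07615416)·5740000/1318 = 1185.2563.
Tier 2: Wₕ = 0.45723963; term = 0.45723963²·(1 − 0.12379973)·37860000/1805 = 3842.3287.
Sum = 5027.585.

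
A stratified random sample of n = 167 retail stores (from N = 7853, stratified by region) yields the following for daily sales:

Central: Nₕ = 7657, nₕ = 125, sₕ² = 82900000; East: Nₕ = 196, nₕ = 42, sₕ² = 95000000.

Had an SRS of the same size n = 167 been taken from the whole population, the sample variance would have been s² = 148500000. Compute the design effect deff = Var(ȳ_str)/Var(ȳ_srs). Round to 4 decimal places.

Var(ȳ_str) = Σ Wₕ²(1−fₕ)sₕ²/nₕ with Wₕ = Nₕ/7853:
  Central: (7657/7853)²·(1−125/7657)·82900000/125 = 620215.02
  East: (196/7853)²·(1−42/196)·95000000/42 = 1107.0823
  → Var(ȳ_str) = 621322.1.
Var(ȳ_srs) = (1 − 167/7853)·148500000/167 = 870311.59.
deff = 621322.1 / 870311.59 = 0.7139.

0.7139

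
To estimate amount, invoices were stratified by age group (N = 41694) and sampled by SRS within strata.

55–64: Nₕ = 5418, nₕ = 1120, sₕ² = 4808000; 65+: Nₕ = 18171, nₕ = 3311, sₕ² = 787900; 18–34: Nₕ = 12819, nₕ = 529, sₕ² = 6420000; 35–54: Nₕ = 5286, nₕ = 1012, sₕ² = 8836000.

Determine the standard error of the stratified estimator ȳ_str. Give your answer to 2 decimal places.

Var(ȳ_str) = Σₕ Wₕ²(1 − fₕ)sₕ²/nₕ with Wₕ = Nₕ/N, N = 41694.
55–64: Wₕ = 0.12994675; term = 0.12994675²·(1 − 0.20671835)·4808000/1120 = 57.504883.
65+: Wₕ = 0.43581810; term = 0.43581810²·(1 − 0.18221342)·787900/3311 = 36.962593.
18–34: Wₕ = 0.30745431; term = 0.30745431²·(1 − 0.04126687)·6420000/529 = 1099.8622.
35–54: Wₕ = 0.12678083; term = 0.12678083²·(1 − 0.19144911)·8836000/1012 = 113.47227.
Sum = 1307.8019.
SE = √(1307.8019) = 36.16.

36.16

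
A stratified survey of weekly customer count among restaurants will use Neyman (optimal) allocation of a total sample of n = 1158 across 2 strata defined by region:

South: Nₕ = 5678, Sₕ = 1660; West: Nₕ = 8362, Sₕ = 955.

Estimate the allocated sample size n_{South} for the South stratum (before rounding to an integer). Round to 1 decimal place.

Neyman allocation: nₕ = n·NₕSₕ / Σⱼ NⱼSⱼ.
Σ NⱼSⱼ = 5678·1660 + 8362·955 = 1.741119 × 10^7.
n_{South} = 1158·5678·1660 / (1.741119 × 10^7) = 626.9.

626.9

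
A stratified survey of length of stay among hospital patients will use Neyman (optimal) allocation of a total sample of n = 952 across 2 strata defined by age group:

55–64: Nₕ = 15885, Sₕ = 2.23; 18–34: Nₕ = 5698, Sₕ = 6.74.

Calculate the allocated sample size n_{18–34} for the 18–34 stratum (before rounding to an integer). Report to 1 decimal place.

Neyman allocation: nₕ = n·NₕSₕ / Σⱼ NⱼSⱼ.
Σ NⱼSⱼ = 15885·2.23 + 5698·6.74 = 73828.07.
n_{18–34} = 952·5698·6.74 / 73828.07 = 495.2.

495.2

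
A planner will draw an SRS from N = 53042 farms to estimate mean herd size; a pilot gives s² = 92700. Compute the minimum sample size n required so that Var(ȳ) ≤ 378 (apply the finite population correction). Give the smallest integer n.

Without fpc, n₀ = s²/D = 92700/378 = 245.2381.
With fpc, (1 − n/N)·s²/n ≤ D requires n ≥ n₀/(1 + n₀/N) = 245.2381/(1 + 245.2381/53042) = 244.1095.
Rounding up, n = 245.

245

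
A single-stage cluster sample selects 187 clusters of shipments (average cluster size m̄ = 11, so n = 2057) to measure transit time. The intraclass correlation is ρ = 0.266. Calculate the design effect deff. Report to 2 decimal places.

deff = 1 + (11 − 1)·0.266 = 1 + 2.66 = 3.66.

3.66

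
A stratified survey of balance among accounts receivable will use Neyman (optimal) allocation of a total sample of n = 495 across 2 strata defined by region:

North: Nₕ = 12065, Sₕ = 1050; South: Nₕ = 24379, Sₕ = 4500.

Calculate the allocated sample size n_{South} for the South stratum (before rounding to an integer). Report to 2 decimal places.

443.76

Neyman allocation: nₕ = n·NₕSₕ / Σⱼ NⱼSⱼ.
Σ NⱼSⱼ = 12065·1050 + 24379·4500 = 1.2237375 × 10^8.
n_{South} = 495·24379·4500 / (1.2237375 × 10^8) = 443.76.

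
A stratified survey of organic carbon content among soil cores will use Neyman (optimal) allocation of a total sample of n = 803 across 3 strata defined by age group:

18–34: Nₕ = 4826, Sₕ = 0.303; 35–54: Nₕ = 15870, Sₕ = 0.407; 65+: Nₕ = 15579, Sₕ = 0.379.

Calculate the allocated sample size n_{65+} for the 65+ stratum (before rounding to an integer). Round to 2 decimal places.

342.93

Neyman allocation: nₕ = n·NₕSₕ / Σⱼ NⱼSⱼ.
Σ NⱼSⱼ = 4826·0.303 + 15870·0.407 + 15579·0.379 = 13825.809.
n_{65+} = 803·15579·0.379 / 13825.809 = 342.93.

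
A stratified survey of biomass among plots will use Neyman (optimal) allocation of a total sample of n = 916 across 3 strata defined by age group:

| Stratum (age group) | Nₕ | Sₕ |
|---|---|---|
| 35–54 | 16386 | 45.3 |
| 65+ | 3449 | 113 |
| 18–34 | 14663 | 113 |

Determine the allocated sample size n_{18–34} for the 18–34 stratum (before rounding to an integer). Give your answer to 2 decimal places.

Neyman allocation: nₕ = n·NₕSₕ / Σⱼ NⱼSⱼ.
Σ NⱼSⱼ = 16386·45.3 + 3449·113 + 14663·113 = 2.7889418 × 10^6.
n_{18–34} = 916·14663·113 / (2.7889418 × 10^6) = 544.20.

544.20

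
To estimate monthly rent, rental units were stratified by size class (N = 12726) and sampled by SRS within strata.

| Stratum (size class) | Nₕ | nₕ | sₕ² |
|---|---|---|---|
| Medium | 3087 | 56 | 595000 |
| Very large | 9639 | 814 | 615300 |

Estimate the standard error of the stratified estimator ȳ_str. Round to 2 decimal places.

Var(ȳ_str) = Σₕ Wₕ²(1 − fₕ)sₕ²/nₕ with Wₕ = Nₕ/N, N = 12726.
Medium: Wₕ = 0.24257426; term = 0.24257426²·(1 − 0.01814059)·595000/56 = 613.85764.
Very large: Wₕ = 0.75742574; term = 0.75742574²·(1 − 0.08444859)·615300/814 = 397.03187.
Sum = 1010.8895.
SE = √(1010.8895) = 31.79.

31.79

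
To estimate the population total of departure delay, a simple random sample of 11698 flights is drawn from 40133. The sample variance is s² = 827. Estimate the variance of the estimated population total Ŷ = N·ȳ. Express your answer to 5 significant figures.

Var(Ŷ) = N²·Var(ȳ) = N²·(1 − n/N)·s²/n.
f = 11698/40133 = 0.29148083; Var(ȳ) = 0.70851917·827/11698 = 0.050089362.
Var(Ŷ) = 40133² · 0.050089362 = 8.0676816 × 10^7.

8.0677 × 10^7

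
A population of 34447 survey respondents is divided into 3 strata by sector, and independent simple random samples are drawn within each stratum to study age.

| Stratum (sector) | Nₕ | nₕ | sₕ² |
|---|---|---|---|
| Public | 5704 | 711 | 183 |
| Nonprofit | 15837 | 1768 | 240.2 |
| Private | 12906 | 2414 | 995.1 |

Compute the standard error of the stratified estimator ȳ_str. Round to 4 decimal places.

0.2806

Var(ȳ_str) = Σₕ Wₕ²(1 − fₕ)sₕ²/nₕ with Wₕ = Nₕ/N, N = 34447.
Public: Wₕ = 0.16558771; term = 0.16558771²·(1 − 0.12464937)·183/711 = 0.0061775997.
Nonprofit: Wₕ = 0.45974976; term = 0.45974976²·(1 − 0.11163731)·240.2/1768 = 0.0255108.
Private: Wₕ = 0.37466253; term = 0.37466253²·(1 − 0.18704479)·995.1/2414 = 0.047041005.
Sum = 0.078729405.
SE = √(0.078729405) = 0.2806.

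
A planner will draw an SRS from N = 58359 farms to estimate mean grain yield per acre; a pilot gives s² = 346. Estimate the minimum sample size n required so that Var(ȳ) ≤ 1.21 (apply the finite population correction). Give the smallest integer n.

Without fpc, n₀ = s²/D = 346/1.21 = 285.9504.
With fpc, (1 − n/N)·s²/n ≤ D requires n ≥ n₀/(1 + n₀/N) = 285.9504/(1 + 285.9504/58359) = 284.5561.
Rounding up, n = 285.

285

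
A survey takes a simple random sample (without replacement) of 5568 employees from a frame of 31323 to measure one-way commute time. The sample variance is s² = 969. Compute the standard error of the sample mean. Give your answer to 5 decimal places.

0.37828

Under SRS without replacement, Var(ȳ) = (1 − f)·s²/n with f = n/N = 5568/31323 = 0.17776075.
Var(ȳ) = (1 − 0.17776075)·969/5568 = 0.82223925·0.17403017 = 0.14309444.
SE(ȳ) = √(0.14309444) = 0.37828.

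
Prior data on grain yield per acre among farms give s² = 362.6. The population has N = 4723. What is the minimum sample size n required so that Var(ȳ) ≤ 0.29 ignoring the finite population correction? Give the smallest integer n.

Without fpc, n₀ = s²/D = 362.6/0.29 = 1250.3448.
Rounding up, n = 1251.

1251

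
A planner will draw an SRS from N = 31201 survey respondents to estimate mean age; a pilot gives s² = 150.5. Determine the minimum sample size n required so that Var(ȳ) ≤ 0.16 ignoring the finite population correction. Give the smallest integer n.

Without fpc, n₀ = s²/D = 150.5/0.16 = 940.6250.
Rounding up, n = 941.

941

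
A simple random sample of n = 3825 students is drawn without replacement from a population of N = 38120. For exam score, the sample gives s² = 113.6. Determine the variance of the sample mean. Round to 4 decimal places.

0.0267

Under SRS without replacement, Var(ȳ) = (1 − f)·s²/n with f = n/N = 3825/38120 = 0.10034103.
Var(ȳ) = (1 − 0.10034103)·113.6/3825 = 0.89965897·0.029699346 = 0.026719283.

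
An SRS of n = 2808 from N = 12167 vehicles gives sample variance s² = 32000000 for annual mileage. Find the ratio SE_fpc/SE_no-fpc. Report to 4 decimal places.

f = n/N = 2808/12167 = 0.23078820.
SE_no-fpc = √(s²/n) = 106.7521; SE_fpc = √((1−f)s²/n) = 93.626633.
Ratio = √(1−f) = 0.87704721.

0.8770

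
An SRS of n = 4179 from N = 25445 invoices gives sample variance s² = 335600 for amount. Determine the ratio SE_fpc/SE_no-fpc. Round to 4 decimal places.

f = n/N = 4179/25445 = 0.16423659.
SE_no-fpc = √(s²/n) = 8.9613779; SE_fpc = √((1−f)s²/n) = 8.1925003.
Ratio = √(1−f) = 0.91420097.

0.9142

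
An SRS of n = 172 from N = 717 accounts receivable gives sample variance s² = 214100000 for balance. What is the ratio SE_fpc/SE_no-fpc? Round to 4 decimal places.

f = n/N = 172/717 = 0.23988842.
SE_no-fpc = √(s²/n) = 1115.6915; SE_fpc = √((1−f)s²/n) = 972.70866.
Ratio = √(1−f) = 0.87184378.

0.8718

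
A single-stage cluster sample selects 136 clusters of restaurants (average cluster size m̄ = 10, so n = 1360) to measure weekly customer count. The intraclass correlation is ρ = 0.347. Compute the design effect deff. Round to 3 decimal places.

4.123

deff = 1 + (10 − 1)·0.347 = 1 + 3.123 = 4.123.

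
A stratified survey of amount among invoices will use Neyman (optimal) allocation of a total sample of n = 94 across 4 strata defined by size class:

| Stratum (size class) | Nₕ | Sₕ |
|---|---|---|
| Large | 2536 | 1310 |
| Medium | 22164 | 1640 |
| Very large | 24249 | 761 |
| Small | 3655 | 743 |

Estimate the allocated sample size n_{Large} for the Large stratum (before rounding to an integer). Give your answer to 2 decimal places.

Neyman allocation: nₕ = n·NₕSₕ / Σⱼ NⱼSⱼ.
Σ NⱼSⱼ = 2536·1310 + 22164·1640 + 24249·761 + 3655·743 = 6.0840274 × 10^7.
n_{Large} = 94·2536·1310 / (6.0840274 × 10^7) = 5.13.

5.13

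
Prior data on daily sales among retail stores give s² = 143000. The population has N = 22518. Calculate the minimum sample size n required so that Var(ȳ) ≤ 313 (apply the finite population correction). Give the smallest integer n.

448

Without fpc, n₀ = s²/D = 143000/313 = 456.8690.
With fpc, (1 − n/N)·s²/n ≤ D requires n ≥ n₀/(1 + n₀/N) = 456.8690/(1 + 456.8690/22518) = 447.7839.
Rounding up, n = 448.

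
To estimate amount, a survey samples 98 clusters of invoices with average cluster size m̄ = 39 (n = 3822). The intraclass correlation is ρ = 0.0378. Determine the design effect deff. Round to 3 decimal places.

2.436

deff = 1 + (39 − 1)·0.0378 = 1 + 1.4364 = 2.4364.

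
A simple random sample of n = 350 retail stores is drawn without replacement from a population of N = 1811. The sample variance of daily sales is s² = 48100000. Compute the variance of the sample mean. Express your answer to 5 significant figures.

110870

Under SRS without replacement, Var(ȳ) = (1 − f)·s²/n with f = n/N = 350/1811 = 0.19326339.
Var(ȳ) = (1 − 0.19326339)·48100000/350 = 0.80673661·137428.57 = 110868.66.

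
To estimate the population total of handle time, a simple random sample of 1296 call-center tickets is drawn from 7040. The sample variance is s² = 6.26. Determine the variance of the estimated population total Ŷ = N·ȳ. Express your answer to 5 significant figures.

Var(Ŷ) = N²·Var(ȳ) = N²·(1 − n/N)·s²/n.
f = 1296/7040 = 0.18409091; Var(ȳ) = 0.81590909·6.26/1296 = 0.0039410424.
Var(Ŷ) = 7040² · 0.0039410424 = 195324.37.

195320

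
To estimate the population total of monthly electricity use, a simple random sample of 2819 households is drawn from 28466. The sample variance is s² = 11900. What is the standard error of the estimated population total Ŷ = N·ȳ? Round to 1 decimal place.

Var(Ŷ) = N²·Var(ȳ) = N²·(1 − n/N)·s²/n.
f = 2819/28466 = 0.09903042; Var(ȳ) = 0.90096958·11900/2819 = 3.8033125.
Var(Ŷ) = 28466² · 3.8033125 = 3.0818742 × 10^9.
SE(Ŷ) = √(3.0818742 × 10^9) = 55514.6.

55514.6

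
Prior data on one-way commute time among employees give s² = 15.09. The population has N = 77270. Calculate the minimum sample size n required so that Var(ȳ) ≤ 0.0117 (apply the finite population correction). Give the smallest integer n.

Without fpc, n₀ = s²/D = 15.09/0.0117 = 1289.7436.
With fpc, (1 − n/N)·s²/n ≤ D requires n ≥ n₀/(1 + n₀/N) = 1289.7436/(1 + 1289.7436/77270) = 1268.5694.
Rounding up, n = 1269.

1269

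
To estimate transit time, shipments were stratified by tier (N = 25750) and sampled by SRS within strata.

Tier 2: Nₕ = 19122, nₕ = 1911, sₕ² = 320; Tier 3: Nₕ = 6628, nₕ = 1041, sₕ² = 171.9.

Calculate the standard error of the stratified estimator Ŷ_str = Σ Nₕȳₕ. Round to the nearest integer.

Var(Ŷ_str) = Σₕ Nₕ²(1 − fₕ)sₕ²/nₕ.
Tier 2: 19122²·(1 − 1911/19122)·320/1911 = 5.5109784 × 10^7.
Tier 3: 6628²·(1 − 1041/6628)·171.9/1041 = 6.1148572 × 10^6.
Sum = 6.1224641 × 10^7.
SE = √(6.1224641 × 10^7) = 7825.

7825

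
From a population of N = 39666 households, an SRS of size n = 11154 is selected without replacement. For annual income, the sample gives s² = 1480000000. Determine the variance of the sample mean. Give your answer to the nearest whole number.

Under SRS without replacement, Var(ȳ) = (1 − f)·s²/n with f = n/N = 11154/39666 = 0.28119800.
Var(ȳ) = (1 − 0.28119800)·1480000000/11154 = 0.71880200·132687.82 = 95376.274.

95376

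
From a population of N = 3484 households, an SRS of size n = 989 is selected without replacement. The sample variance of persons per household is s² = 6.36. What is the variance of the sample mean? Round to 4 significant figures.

Under SRS without replacement, Var(ȳ) = (1 − f)·s²/n with f = n/N = 989/3484 = 0.28386912.
Var(ȳ) = (1 − 0.28386912)·6.36/989 = 0.71613088·0.0064307381 = 0.0046052502.

0.004605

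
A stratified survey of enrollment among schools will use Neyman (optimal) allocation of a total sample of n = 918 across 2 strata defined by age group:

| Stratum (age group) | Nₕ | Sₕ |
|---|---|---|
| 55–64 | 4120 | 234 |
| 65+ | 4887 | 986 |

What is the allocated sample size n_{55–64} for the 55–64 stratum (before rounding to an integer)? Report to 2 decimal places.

153.05

Neyman allocation: nₕ = n·NₕSₕ / Σⱼ NⱼSⱼ.
Σ NⱼSⱼ = 4120·234 + 4887·986 = 5.782662 × 10^6.
n_{55–64} = 918·4120·234 / (5.782662 × 10^6) = 153.05.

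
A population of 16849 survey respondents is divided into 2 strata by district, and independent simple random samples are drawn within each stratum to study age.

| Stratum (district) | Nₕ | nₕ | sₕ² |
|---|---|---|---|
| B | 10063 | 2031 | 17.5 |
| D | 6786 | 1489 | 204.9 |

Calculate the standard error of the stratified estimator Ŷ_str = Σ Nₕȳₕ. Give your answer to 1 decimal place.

2375.5

Var(Ŷ_str) = Σₕ Nₕ²(1 − fₕ)sₕ²/nₕ.
B: 10063²·(1 − 2031/10063)·17.5/2031 = 696432.93.
D: 6786²·(1 − 1489/6786)·204.9/1489 = 4.9464211 × 10^6.
Sum = 5.642854 × 10^6.
SE = √(5.642854 × 10^6) = 2375.5.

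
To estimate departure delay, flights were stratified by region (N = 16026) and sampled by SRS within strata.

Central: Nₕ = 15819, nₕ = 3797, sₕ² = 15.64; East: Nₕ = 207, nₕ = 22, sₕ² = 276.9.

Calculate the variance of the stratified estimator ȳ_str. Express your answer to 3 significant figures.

0.00493

Var(ȳ_str) = Σₕ Wₕ²(1 − fₕ)sₕ²/nₕ with Wₕ = Nₕ/N, N = 16026.
Central: Wₕ = 0.98708349; term = 0.98708349²·(1 − 0.24002781)·15.64/3797 = 0.0030500125.
East: Wₕ = 0.01291651; term = 0.01291651²·(1 − 0.10628019)·276.9/22 = 0.001876688.
Sum = 0.0049267005.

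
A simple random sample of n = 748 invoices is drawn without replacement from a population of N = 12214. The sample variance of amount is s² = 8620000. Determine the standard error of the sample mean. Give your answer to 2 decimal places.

Under SRS without replacement, Var(ȳ) = (1 − f)·s²/n with f = n/N = 748/12214 = 0.06124120.
Var(ȳ) = (1 − 0.06124120)·8620000/748 = 0.93875880·11524.064 = 10818.317.
SE(ȳ) = √(10818.317) = 104.01.

104.01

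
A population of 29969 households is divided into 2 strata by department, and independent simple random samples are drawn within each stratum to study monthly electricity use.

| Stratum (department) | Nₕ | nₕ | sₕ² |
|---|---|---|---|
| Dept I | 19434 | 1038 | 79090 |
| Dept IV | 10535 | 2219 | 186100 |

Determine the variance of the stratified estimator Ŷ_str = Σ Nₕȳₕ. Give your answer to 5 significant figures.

Var(Ŷ_str) = Σₕ Nₕ²(1 − fₕ)sₕ²/nₕ.
Dept I: 19434²·(1 − 1038/19434)·79090/1038 = 2.724017 × 10^10.
Dept IV: 10535²·(1 − 2219/10535)·186100/2219 = 7.3474746 × 10^9.
Sum = 3.4587645 × 10^10.

3.4588 × 10^10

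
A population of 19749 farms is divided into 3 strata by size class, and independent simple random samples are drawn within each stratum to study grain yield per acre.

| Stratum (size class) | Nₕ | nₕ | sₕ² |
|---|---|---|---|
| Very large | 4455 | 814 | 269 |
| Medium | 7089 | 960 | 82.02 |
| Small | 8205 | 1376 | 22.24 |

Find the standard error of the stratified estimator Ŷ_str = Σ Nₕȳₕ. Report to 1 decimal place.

Var(Ŷ_str) = Σₕ Nₕ²(1 − fₕ)sₕ²/nₕ.
Very large: 4455²·(1 − 814/4455)·269/814 = 5.3603884 × 10^6.
Medium: 7089²·(1 − 960/7089)·82.02/960 = 3.7121296 × 10^6.
Small: 8205²·(1 − 1376/8205)·22.24/1376 = 905632.6.
Sum = 9.9781506 × 10^6.
SE = √(9.9781506 × 10^6) = 3158.8.

3158.8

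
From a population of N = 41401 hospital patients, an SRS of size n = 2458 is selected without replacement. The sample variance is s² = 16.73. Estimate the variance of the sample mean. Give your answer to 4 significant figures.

Under SRS without replacement, Var(ȳ) = (1 − f)·s²/n with f = n/N = 2458/41401 = 0.05937055.
Var(ȳ) = (1 − 0.05937055)·16.73/2458 = 0.94062945·0.0068063466 = 0.0064022501.

0.006402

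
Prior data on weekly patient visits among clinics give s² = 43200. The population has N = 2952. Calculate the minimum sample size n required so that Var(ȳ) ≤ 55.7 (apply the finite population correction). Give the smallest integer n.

615

Without fpc, n₀ = s²/D = 43200/55.7 = 775.5835.
With fpc, (1 − n/N)·s²/n ≤ D requires n ≥ n₀/(1 + n₀/N) = 775.5835/(1 + 775.5835/2952) = 614.2109.
Rounding up, n = 615.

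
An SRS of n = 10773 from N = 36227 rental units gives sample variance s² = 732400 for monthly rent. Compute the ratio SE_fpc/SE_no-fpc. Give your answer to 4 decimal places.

0.8382

f = n/N = 10773/36227 = 0.29737489.
SE_no-fpc = √(s²/n) = 8.2452882; SE_fpc = √((1−f)s²/n) = 6.9114262.
Ratio = √(1−f) = 0.83822736.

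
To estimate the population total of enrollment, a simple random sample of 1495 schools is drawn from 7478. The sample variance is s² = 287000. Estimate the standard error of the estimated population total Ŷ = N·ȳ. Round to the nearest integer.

92677

Var(Ŷ) = N²·Var(ȳ) = N²·(1 − n/N)·s²/n.
f = 1495/7478 = 0.19991976; Var(ȳ) = 0.80008024·287000/1495 = 153.594.
Var(Ŷ) = 7478² · 153.594 = 8.5890508 × 10^9.
SE(Ŷ) = √(8.5890508 × 10^9) = 92677.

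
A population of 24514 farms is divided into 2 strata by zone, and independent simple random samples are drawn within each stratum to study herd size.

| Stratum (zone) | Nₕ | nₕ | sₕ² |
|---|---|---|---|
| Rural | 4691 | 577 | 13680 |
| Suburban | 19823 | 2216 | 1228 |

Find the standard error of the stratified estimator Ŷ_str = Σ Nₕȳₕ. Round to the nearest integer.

Var(Ŷ_str) = Σₕ Nₕ²(1 − fₕ)sₕ²/nₕ.
Rural: 4691²·(1 − 577/4691)·13680/577 = 4.5755152 × 10^8.
Suburban: 19823²·(1 − 2216/19823)·1228/2216 = 1.9341197 × 10^8.
Sum = 6.5096349 × 10^8.
SE = √(6.5096349 × 10^8) = 25514.

25514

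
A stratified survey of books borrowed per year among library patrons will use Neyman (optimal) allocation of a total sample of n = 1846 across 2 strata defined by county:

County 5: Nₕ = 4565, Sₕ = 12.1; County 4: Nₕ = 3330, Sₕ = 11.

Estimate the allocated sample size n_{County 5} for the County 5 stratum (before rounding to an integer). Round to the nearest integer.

1110

Neyman allocation: nₕ = n·NₕSₕ / Σⱼ NⱼSⱼ.
Σ NⱼSⱼ = 4565·12.1 + 3330·11 = 91866.5.
n_{County 5} = 1846·4565·12.1 / 91866.5 = 1110.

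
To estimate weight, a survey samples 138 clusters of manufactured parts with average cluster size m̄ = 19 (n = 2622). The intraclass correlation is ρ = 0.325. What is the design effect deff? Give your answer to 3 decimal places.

deff = 1 + (19 − 1)·0.325 = 1 + 5.85 = 6.85.

6.850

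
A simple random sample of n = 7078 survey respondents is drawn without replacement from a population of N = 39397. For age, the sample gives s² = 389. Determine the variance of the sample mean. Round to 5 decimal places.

0.04509

Under SRS without replacement, Var(ȳ) = (1 − f)·s²/n with f = n/N = 7078/39397 = 0.17965835.
Var(ȳ) = (1 − 0.17965835)·389/7078 = 0.82034165·0.054959028 = 0.04508518.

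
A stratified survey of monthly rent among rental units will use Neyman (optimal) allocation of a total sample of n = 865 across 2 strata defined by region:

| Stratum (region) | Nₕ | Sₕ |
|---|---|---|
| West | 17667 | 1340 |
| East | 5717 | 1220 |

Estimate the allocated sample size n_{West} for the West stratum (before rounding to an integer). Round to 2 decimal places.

668.15

Neyman allocation: nₕ = n·NₕSₕ / Σⱼ NⱼSⱼ.
Σ NⱼSⱼ = 17667·1340 + 5717·1220 = 3.064852 × 10^7.
n_{West} = 865·17667·1340 / (3.064852 × 10^7) = 668.15.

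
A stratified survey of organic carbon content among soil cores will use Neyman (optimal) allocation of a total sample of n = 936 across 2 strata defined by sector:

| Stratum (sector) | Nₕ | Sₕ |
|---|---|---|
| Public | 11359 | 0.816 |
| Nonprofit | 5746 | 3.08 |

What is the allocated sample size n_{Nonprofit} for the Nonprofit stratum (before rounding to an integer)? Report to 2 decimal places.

Neyman allocation: nₕ = n·NₕSₕ / Σⱼ NⱼSⱼ.
Σ NⱼSⱼ = 11359·0.816 + 5746·3.08 = 26966.624.
n_{Nonprofit} = 936·5746·3.08 / 26966.624 = 614.28.

614.28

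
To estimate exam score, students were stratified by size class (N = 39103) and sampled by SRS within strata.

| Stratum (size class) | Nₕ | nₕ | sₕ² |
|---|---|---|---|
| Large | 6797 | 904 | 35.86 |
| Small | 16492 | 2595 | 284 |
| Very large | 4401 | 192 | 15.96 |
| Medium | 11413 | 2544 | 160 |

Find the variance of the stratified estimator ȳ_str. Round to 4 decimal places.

0.0226

Var(ȳ_str) = Σₕ Wₕ²(1 − fₕ)sₕ²/nₕ with Wₕ = Nₕ/N, N = 39103.
Large: Wₕ = 0.17382298; term = 0.17382298²·(1 − 0.13299985)·35.86/904 = 0.0010391432.
Small: Wₕ = 0.42175792; term = 0.42175792²·(1 − 0.15734902)·284/2595 = 0.016404206.
Very large: Wₕ = 0.11254891; term = 0.11254891²·(1 − 0.04362645)·15.96/192 = 0.0010070286.
Medium: Wₕ = 0.29187019; term = 0.29187019²·(1 − 0.22290371)·160/2544 = 0.0041634868.
Sum = 0.022613865.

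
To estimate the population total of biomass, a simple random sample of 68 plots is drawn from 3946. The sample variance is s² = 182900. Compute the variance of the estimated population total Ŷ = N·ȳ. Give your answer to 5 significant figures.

Var(Ŷ) = N²·Var(ȳ) = N²·(1 − n/N)·s²/n.
f = 68/3946 = 0.01723264; Var(ȳ) = 0.98276736·182900/68 = 2643.3551.
Var(Ŷ) = 3946² · 2643.3551 = 4.115946 × 10^10.

4.1159 × 10^10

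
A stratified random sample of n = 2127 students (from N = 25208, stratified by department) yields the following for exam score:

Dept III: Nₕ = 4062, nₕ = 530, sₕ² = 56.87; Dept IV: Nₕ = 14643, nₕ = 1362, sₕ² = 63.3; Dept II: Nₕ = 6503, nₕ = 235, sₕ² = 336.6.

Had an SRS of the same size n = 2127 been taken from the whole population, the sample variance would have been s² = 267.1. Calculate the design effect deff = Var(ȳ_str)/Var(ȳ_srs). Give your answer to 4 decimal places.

Var(ȳ_str) = Σ Wₕ²(1−fₕ)sₕ²/nₕ with Wₕ = Nₕ/25208:
  Dept III: (4062/25208)²·(1−530/4062)·56.87/530 = 0.0024226529
  Dept IV: (14643/25208)²·(1−1362/14643)·63.3/1362 = 0.014223637
  Dept II: (6503/25208)²·(1−235/6503)·336.6/235 = 0.091878143
  → Var(ȳ_str) = 0.10852443.
Var(ȳ_srs) = (1 − 2127/25208)·267.1/2127 = 0.11498009.
deff = 0.10852443 / 0.11498009 = 0.9439.

0.9439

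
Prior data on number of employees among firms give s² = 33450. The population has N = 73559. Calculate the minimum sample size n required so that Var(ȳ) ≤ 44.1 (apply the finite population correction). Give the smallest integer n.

Without fpc, n₀ = s²/D = 33450/44.1 = 758.5034.
With fpc, (1 − n/N)·s²/n ≤ D requires n ≥ n₀/(1 + n₀/N) = 758.5034/(1 + 758.5034/73559) = 750.7619.
Rounding up, n = 751.

751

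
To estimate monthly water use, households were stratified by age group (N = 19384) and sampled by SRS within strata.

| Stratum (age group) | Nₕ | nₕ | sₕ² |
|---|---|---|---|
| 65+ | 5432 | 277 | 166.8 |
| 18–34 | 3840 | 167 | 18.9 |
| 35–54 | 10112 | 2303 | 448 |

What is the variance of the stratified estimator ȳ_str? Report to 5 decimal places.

0.09001

Var(ȳ_str) = Σₕ Wₕ²(1 − fₕ)sₕ²/nₕ with Wₕ = Nₕ/N, N = 19384.
65+: Wₕ = 0.28023112; term = 0.28023112²·(1 − 0.05099411)·166.8/277 = 0.044876389.
18–34: Wₕ = 0.19810153; term = 0.19810153²·(1 − 0.04348958)·18.9/167 = 0.004248256.
35–54: Wₕ = 0.52166735; term = 0.52166735²·(1 − 0.22774921)·448/2303 = 0.040881776.
Sum = 0.090006421.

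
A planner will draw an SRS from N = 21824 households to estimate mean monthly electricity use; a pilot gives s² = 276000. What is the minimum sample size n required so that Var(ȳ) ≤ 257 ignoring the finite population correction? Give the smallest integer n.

Without fpc, n₀ = s²/D = 276000/257 = 1073.9300.
Rounding up, n = 1074.

1074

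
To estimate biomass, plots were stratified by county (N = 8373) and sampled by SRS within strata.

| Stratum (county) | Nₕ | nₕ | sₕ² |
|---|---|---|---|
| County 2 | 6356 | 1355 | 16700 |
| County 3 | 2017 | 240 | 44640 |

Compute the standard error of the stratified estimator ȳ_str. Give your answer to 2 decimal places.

Var(ȳ_str) = Σₕ Wₕ²(1 − fₕ)sₕ²/nₕ with Wₕ = Nₕ/N, N = 8373.
County 2: Wₕ = 0.75910665; term = 0.75910665²·(1 − 0.21318439)·16700/1355 = 5.5879915.
County 3: Wₕ = 0.24089335; term = 0.24089335²·(1 − 0.11898860)·44640/240 = 9.5092023.
Sum = 15.097194.
SE = √(15.097194) = 3.89.

3.89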